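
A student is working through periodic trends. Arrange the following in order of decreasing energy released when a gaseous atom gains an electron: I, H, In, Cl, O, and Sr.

H is in period 1, group 1; O is in period 2, group 16; Cl is in period 3, group 17; Sr is in period 5, group 2; In is in period 5, group 13; I is in period 5, group 17.
EA tends to increase across a period and decrease down a group, though the pattern is less regular than for IE or radius.
Neither a single period nor a single group — weigh both effects.
In > Sr: both are in period 5; the period trend gives In the larger value.
H > In: period and group pull opposite ways; the down-group shift dominates (73 vs 29 kJ/mol).
O > H: period and group pull opposite ways; the across-period shift dominates (141 vs 73 kJ/mol).
I > O: the two effects oppose for this pair; the across-period effect wins (295 vs 141 kJ/mol).
Cl > I: Cl sits above I in group 17, so the down-group effect alone puts Cl higher.
Tabulated electron affinity (kJ/mol): H 73, O 141, Cl 349, Sr 5, In 29, I 295.
So from highest to lowest: Cl > I > O > H > In > Sr.

Cl, I, O, H, In, Sr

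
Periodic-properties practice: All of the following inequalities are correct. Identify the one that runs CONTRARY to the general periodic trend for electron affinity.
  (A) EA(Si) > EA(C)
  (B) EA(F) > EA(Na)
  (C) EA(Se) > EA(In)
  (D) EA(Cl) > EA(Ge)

The general trend: electron affinity increases across a period and decreases down a group.
(A) Si (period 3, group 14) vs C (period 2, group 14): the stated order contradicts the simple trend.
(B) F (period 2, group 17) vs Na (period 3, group 1): the stated order agrees with the simple trend.
(C) Se (period 4, group 16) vs In (period 5, group 13): the stated order agrees with the simple trend.
(D) Cl (period 3, group 17) vs Ge (period 4, group 14): the stated order agrees with the simple trend.
The exception is (A): Si's larger, more diffuse 3p orbitals accept an added electron slightly more readily than C's compact 2p.

(A)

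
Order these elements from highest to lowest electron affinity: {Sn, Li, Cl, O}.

Li is in period 2, group 1; O is in period 2, group 16; Cl is in period 3, group 17; Sn is in period 5, group 14.
Electron affinity generally becomes more exothermic across a period toward the halogens and less exothermic down a group.
These span different periods and groups, so the two trends combine.
Sn > Li: period and group pull opposite ways; the across-period shift dominates (107 vs 60 kJ/mol).
O > Sn: relative to Sn, both the across-period and down-group shifts push O's electron affinity up.
Cl > O: the two effects oppose for this pair; the across-period effect wins (349 vs 141 kJ/mol).
Approximate values (kJ/mol): Li 60, O 141, Cl 349, Sn 107.
So from highest to lowest: Cl > O > Sn > Li.

Cl, O, Sn, Li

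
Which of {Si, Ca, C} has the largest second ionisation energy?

After 1 electron has been removed, what remains? Si⁺ still has 3 valence electrons; Ca⁺ still has 1 valence electron; C⁺ still has 3 valence electrons.
All are still removing valence electrons, so compare the +1 ions as you would atoms: IE_2 generally rises across a period (higher Z_eff) and falls down a group (larger shell), subject to the usual subshell exceptions.
Valence configurations: Si⁺ [Ne]3s²3p¹, Ca⁺ [Ar]4s¹, C⁺ [He]2s²2p¹.
Tabulated IE_2 (kJ/mol): Si 1577, Ca 1145, C 2353.
Putting it together, IE_2: Ca < Si < C.

C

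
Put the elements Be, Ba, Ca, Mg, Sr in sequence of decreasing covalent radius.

Ba, Sr, Ca, Mg, Be

Be is in period 2, group 2; Mg is in period 3, group 2; Ca is in period 4, group 2; Sr is in period 5, group 2; Ba is in period 6, group 2.
Moving right in a period, electrons are added to the same shell under a stronger nuclear pull, so atoms get smaller; moving down, a new shell is opened and atoms get larger.
All are in group 2, so atomic radius increases down the group.
So from largest to smallest: Ba > Sr > Ca > Mg > Be.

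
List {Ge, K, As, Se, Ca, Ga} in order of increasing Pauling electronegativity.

K < Ca < Ga < Ge < As < Se

Atoms toward the upper right of the periodic table pull bonding electrons most strongly.
All lie in period 4, so electronegativity increases left to right.
So from lowest to highest: K < Ca < Ga < Ge < As < Se.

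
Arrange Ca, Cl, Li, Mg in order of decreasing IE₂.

Consider each +1 ion: Ca⁺ still has 1 valence electron; Cl⁺ still has 6 valence electrons; Li⁺ is the bare [He] core; Mg⁺ still has 1 valence electron.
Breaking into a closed-shell core is much more expensive than removing a leftover valence electron — Li has the largest IE_2 here.
Valence configurations: Ca⁺ [Ar]4s¹, Cl⁺ [Ne]3s²3p⁴, Mg⁺ [Ne]3s¹.
The numbers (kJ/mol): Ca 1145, Cl 2298, Li 7298, Mg 1451.
Overall IE_2 order: Ca < Mg < Cl < Li.

Li, Cl, Mg, Ca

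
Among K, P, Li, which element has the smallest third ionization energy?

P

Consider each +2 ion: K²⁺ is already 1 electron into the core; P²⁺ still has 3 valence electrons; Li²⁺ is already 1 electron into the core.
Core electrons are held far more tightly than valence electrons, so K and Li top the IE_3 order.
Tabulated IE_3 (kJ/mol): K 4420, P 2914, Li 11815.
Putting it together, IE_3: P < K < Li.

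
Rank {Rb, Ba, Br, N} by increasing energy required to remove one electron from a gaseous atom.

N is in period 2, group 15; Br is in period 4, group 17; Rb is in period 5, group 1; Ba is in period 6, group 2.
First ionization energy rises across a period (greater Z_eff holds electrons more tightly) and falls down a group (valence electrons are farther from the nucleus).
Here both period and group differ, so the two effects have to be weighed against each other.
Ba > Rb: the two effects oppose for this pair; the across-period effect wins (503 vs 403 kJ/mol).
Br > Ba: both effects reinforce here, so Br is clearly the higher of the two.
N > Br: period and group pull opposite ways; the down-group shift dominates (1402 vs 1140 kJ/mol).
Tabulated first ionization energy (kJ/mol): N 1402, Br 1140, Rb 403, Ba 503.
So from lowest to highest: Rb < Ba < Br < N.

Rb < Ba < Br < N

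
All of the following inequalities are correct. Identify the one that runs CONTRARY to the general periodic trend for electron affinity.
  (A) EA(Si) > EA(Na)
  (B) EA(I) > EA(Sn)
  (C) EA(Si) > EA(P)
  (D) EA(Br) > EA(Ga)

(C)

The general trend: electron affinity increases across a period and decreases down a group.
(A) Si (period 3, group 14) vs Na (period 3, group 1): the stated order agrees with the simple trend.
(B) I (period 5, group 17) vs Sn (period 5, group 14): the stated order agrees with the simple trend.
(C) Si (period 3, group 14) vs P (period 3, group 15): the stated order contradicts the simple trend.
(D) Br (period 4, group 17) vs Ga (period 4, group 13): the stated order agrees with the simple trend.
The exception is (C): adding an electron to P's half-filled 3p³ is unfavourable, so Si (3p²) has the more exothermic EA.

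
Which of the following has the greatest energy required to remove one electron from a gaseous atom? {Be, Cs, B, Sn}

Be is in period 2, group 2; B is in period 2, group 13; Sn is in period 5, group 14; Cs is in period 6, group 1.
IE₁ increases left→right with effective nuclear charge and decreases top→bottom as the valence shell moves farther out.
These span different periods and groups, so the two trends combine.
Sn > Cs: both effects reinforce here, so Sn is clearly the higher of the two.
B > Sn: period and group pull opposite ways; the down-group shift dominates (801 vs 709 kJ/mol).
Be > B: this pair runs against the simple trend — see the exception note.
Note the exception: Be has a higher first ionization energy than B, contrary to the simple trend — removing B's lone 2p electron is easier than breaking Be's filled 2s².
Approximate values (kJ/mol): Be 900, B 801, Sn 709, Cs 376.
The greatest energy required to remove one electron from a gaseous atom among these belongs to Be.

Be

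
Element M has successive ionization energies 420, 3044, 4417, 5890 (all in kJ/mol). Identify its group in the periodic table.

Look for the largest jump between consecutive ionization energies: IE2/IE1 ≈ 7.2, far larger than any earlier ratio.
That jump marks the point where a core electron is being removed. So the atom has 1 valence electron.
A main-group element with 1 valence electron is in group 1.

Group 1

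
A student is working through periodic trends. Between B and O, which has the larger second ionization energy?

O

IE_2 is the cost of taking one more electron from the +1 cation: B⁺ still has 2 valence electrons; O⁺ still has 5 valence electrons.
All are still removing valence electrons, so compare the +1 ions as you would atoms: IE_2 generally rises across a period (higher Z_eff) and falls down a group (larger shell), subject to the usual subshell exceptions.
Valence configurations: B⁺ [He]2s², O⁺ [He]2s²2p³.
Tabulated IE_2 (kJ/mol): B 2427, O 3388.
Putting it together, IE_2: B < O.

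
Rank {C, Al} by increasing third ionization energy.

Al, C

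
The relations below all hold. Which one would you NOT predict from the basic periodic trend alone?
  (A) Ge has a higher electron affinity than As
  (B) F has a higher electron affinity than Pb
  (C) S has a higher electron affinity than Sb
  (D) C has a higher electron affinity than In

The general trend: electron affinity increases across a period and decreases down a group.
(A) Ge (period 4, group 14) vs As (period 4, group 15): the stated order contradicts the simple trend.
(B) F (period 2, group 17) vs Pb (period 6, group 14): the stated order agrees with the simple trend.
(C) S (period 3, group 16) vs Sb (period 5, group 15): the stated order agrees with the simple trend.
(D) C (period 2, group 14) vs In (period 5, group 13): the stated order agrees with the simple trend.
The exception is (A): adding an electron to As's half-filled 4p³ is unfavourable, so Ge (4p²) has the more exothermic EA.

(A)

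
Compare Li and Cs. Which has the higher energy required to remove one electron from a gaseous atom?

Li

Li is in period 2, group 1; Cs is in period 6, group 1.
Removing the outermost electron gets harder across a period and easier down a group.
All are in group 1, so first ionization energy increases up the group.
So Li has the higher energy required to remove one electron from a gaseous atom (Li > Cs).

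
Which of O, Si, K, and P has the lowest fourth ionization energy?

Si

Consider each +3 ion: O³⁺ still has 3 valence electrons; Si³⁺ still has 1 valence electron; K³⁺ is already 2 electrons into the core; P³⁺ still has 2 valence electrons.
Usually core removal costs more than valence removal, but here the competition is close: a tightly held n=2 valence electron can cost more to remove than an n=3 core electron, so the actual values have to decide it.
Valence configurations: O³⁺ [He]2s²2p¹, Si³⁺ [Ne]3s¹, P³⁺ [Ne]3s².
Tabulated IE_4 (kJ/mol): O 7469, Si 4356, K 5877, P 4964.
Hence IE_4: Si < P < K < O.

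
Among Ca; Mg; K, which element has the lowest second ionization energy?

Ca

IE_2 is the cost of taking one more electron from the +1 cation: Ca⁺ still has 1 valence electron; Mg⁺ still has 1 valence electron; K⁺ is the bare [Ar] core.
Breaking into a closed-shell core is much more expensive than removing a leftover valence electron — K has the largest IE_2 here.
Valence configurations: Ca⁺ [Ar]4s¹, Mg⁺ [Ne]3s¹.
The numbers (kJ/mol): Ca 1145, Mg 1451, K 3052.
Overall IE_2 order: Ca < Mg < K.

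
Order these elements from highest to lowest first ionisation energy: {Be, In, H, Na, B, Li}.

H > Be > B > In > Li > Na

IE₁ increases left→right with effective nuclear charge and decreases top→bottom as the valence shell moves farther out.
These span different periods and groups, so the two trends combine.
Li > Na: Li sits above Na in group 1, so the down-group effect alone puts Li higher.
In > Li: the two effects oppose for this pair; the across-period effect wins (558 vs 520 kJ/mol).
B > In: B sits above In in group 13, so the down-group effect alone puts B higher.
Be > B: this pair runs against the simple trend — see the exception note.
H > Be: the two effects oppose for this pair; the down-group effect wins (1312 vs 900 kJ/mol).
Note the exception: Be has a higher first ionization energy than B, contrary to the simple trend — removing B's lone 2p electron is easier than breaking Be's filled 2s².
Tabulated first ionization energy (kJ/mol): H 1312, Li 520, Be 900, B 801, Na 496, In 558.
So from highest to lowest: H > Be > B > In > Li > Na.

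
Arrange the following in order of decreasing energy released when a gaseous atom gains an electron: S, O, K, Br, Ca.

O is in period 2, group 16; S is in period 3, group 16; K is in period 4, group 1; Ca is in period 4, group 2; Br is in period 4, group 17.
Electron affinity generally becomes more exothermic across a period toward the halogens and less exothermic down a group.
Neither a single period nor a single group — weigh both effects.
K > Ca: this pair runs against the simple trend — see the exception note.
O > K: relative to K, both the across-period and down-group shifts push O's electron affinity up.
S > O: this pair runs against the simple trend — see the exception note.
Br > S: period and group pull opposite ways; the across-period shift dominates (325 vs 200 kJ/mol).
Note the exception: K has a higher electron affinity than Ca, contrary to the simple trend — adding an electron to Ca (ns²) has to open a new, higher-energy np subshell, which is unfavourable.
Note the exception: S has a higher electron affinity than O, contrary to the simple trend — the compact 2p subshell of O repels the added electron more than S's larger 3p does.
Tabulated electron affinity (kJ/mol): O 141, S 200, K 48, Ca 2, Br 325.
So from highest to lowest: Br > S > O > K > Ca.

Br, S, O, K, Ca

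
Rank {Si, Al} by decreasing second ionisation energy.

Al, Si

The second ionization energy removes an electron from the +1 ion. For each element: Si⁺ still has 3 valence electrons; Al⁺ still has 2 valence electrons.
All are still removing valence electrons, so compare the +1 ions as you would atoms: IE_2 generally rises across a period (higher Z_eff) and falls down a group (larger shell), subject to the usual subshell exceptions.
Valence configurations: Si⁺ [Ne]3s²3p¹, Al⁺ [Ne]3s².
Si⁺ loses a lone 3p electron whereas Al⁺ must break into a filled 3s² pair, so IE_2(Al) > IE_2(Si) even though Si has the higher nuclear charge.
Tabulated IE_2 (kJ/mol): Si 1577, Al 1817.
Hence IE_2: Si < Al.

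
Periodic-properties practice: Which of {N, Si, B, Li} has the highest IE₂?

Li

The second ionization energy removes an electron from the +1 ion. For each element: N⁺ still has 4 valence electrons; Si⁺ still has 3 valence electrons; B⁺ still has 2 valence electrons; Li⁺ is the bare [He] core.
Core electrons are held far more tightly than valence electrons, so Li tops the IE_2 order.
Valence configurations: N⁺ [He]2s²2p², Si⁺ [Ne]3s²3p¹, B⁺ [He]2s².
Approximate IE_2 values (kJ/mol): N 2856, Si 1577, B 2427, Li 7298.
So the second ionization energies run Si < B < N < Li.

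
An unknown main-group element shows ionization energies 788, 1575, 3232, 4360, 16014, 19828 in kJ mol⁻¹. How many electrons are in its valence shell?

4

Look for the largest jump between consecutive ionization energies: IE5/IE4 ≈ 3.7, far larger than any earlier ratio.
That jump marks the point where a core electron is being removed. So the atom has 4 valence electrons.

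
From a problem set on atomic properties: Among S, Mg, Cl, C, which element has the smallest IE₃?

S

The third ionization energy removes an electron from the +2 ion. For each element: S²⁺ still has 4 valence electrons; Mg²⁺ is the bare [Ne] core; Cl²⁺ still has 5 valence electrons; C²⁺ still has 2 valence electrons.
Core electrons are held far more tightly than valence electrons, so Mg tops the IE_3 order.
Valence configurations: S²⁺ [Ne]3s²3p², Cl²⁺ [Ne]3s²3p³, C²⁺ [He]2s².
The numbers (kJ/mol): S 3357, Mg 7733, Cl 3822, C 4620.
Putting it together, IE_3: S < Cl < C < Mg.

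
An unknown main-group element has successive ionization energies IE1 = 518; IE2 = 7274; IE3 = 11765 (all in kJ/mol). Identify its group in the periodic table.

Group 1

Look for the largest jump between consecutive ionization energies: IE2/IE1 ≈ 14.0, far larger than any earlier ratio.
That jump marks the point where a core electron is being removed. So the atom has 1 valence electron.
A main-group element with 1 valence electron is in group 1.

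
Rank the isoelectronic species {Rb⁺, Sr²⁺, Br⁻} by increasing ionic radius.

Sr²⁺ < Rb⁺ < Br⁻

All of these have 36 electrons, so size is governed by nuclear charge alone: the more protons, the stronger the pull on the same electron cloud, and the smaller the ion.
Nuclear charges: Sr²⁺ (Z=38), Rb⁺ (Z=37), Br⁻ (Z=35).
Smallest to largest: Sr²⁺ < Rb⁺ < Br⁻.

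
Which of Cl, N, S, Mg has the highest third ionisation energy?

Mg

Consider each +2 ion: Cl²⁺ still has 5 valence electrons; N²⁺ still has 3 valence electrons; S²⁺ still has 4 valence electrons; Mg²⁺ is the bare [Ne] core.
Breaking into a closed-shell core is much more expensive than removing a leftover valence electron — Mg has the largest IE_3 here.
Valence configurations: Cl²⁺ [Ne]3s²3p³, N²⁺ [He]2s²2p¹, S²⁺ [Ne]3s²3p².
Tabulated IE_3 (kJ/mol): Cl 3822, N 4578, S 3357, Mg 7733.
Overall IE_3 order: S < Cl < N < Mg.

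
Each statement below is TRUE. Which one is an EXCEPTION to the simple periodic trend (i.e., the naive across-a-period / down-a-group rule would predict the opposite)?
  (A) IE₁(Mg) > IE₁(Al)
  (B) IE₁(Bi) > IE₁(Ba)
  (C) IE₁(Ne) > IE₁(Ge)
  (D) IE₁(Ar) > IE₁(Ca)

The general trend: first ionisation energy increases across a period and decreases down a group.
(A) Mg (period 3, group 2) vs Al (period 3, group 13): the stated order contradicts the simple trend.
(B) Bi (period 6, group 15) vs Ba (period 6, group 2): the stated order agrees with the simple trend.
(C) Ne (period 2, group 18) vs Ge (period 4, group 14): the stated order agrees with the simple trend.
(D) Ar (period 3, group 18) vs Ca (period 4, group 2): the stated order agrees with the simple trend.
The exception is (A): Al's single 3p electron is easier to remove than one from Mg's filled 3s².

(A)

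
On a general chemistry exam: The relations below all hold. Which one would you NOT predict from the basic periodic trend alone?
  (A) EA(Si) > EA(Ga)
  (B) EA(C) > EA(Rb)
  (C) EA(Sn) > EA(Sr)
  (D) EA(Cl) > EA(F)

The general trend: electron affinity increases across a period and decreases down a group.
(A) Si (period 3, group 14) vs Ga (period 4, group 13): the stated order agrees with the simple trend.
(B) C (period 2, group 14) vs Rb (period 5, group 1): the stated order agrees with the simple trend.
(C) Sn (period 5, group 14) vs Sr (period 5, group 2): the stated order agrees with the simple trend.
(D) Cl (period 3, group 17) vs F (period 2, group 17): the stated order contradicts the simple trend.
The exception is (D): F's small 2p subshell makes the incoming electron feel strong e⁻–e⁻ repulsion, so Cl actually releases more energy on gaining an electron.

(D)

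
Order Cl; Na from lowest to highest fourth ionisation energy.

Cl < Na

Consider each +3 ion: Cl³⁺ still has 4 valence electrons; Na³⁺ is already 2 electrons into the core.
Pulling an electron out of a noble-gas core costs far more than removing a remaining valence electron, so Na sits at the high end of IE_4.
Approximate IE_4 values (kJ/mol): Cl 5159, Na 9543.
Putting it together, IE_4: Cl < Na.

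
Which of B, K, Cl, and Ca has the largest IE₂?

Consider each +1 ion: B⁺ still has 2 valence electrons; K⁺ is the bare [Ar] core; Cl⁺ still has 6 valence electrons; Ca⁺ still has 1 valence electron.
Breaking into a closed-shell core is much more expensive than removing a leftover valence electron — K has the largest IE_2 here.
Valence configurations: B⁺ [He]2s², Cl⁺ [Ne]3s²3p⁴, Ca⁺ [Ar]4s¹.
Approximate IE_2 values (kJ/mol): B 2427, K 3052, Cl 2298, Ca 1145.
So the second ionization energies run Ca < Cl < B < K.

K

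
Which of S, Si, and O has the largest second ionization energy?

O

IE_2 is the cost of taking one more electron from the +1 cation: S⁺ still has 5 valence electrons; Si⁺ still has 3 valence electrons; O⁺ still has 5 valence electrons.
All are still removing valence electrons, so compare the +1 ions as you would atoms: IE_2 generally rises across a period (higher Z_eff) and falls down a group (larger shell), subject to the usual subshell exceptions.
Valence configurations: S⁺ [Ne]3s²3p³, Si⁺ [Ne]3s²3p¹, O⁺ [He]2s²2p³.
The numbers (kJ/mol): S 2252, Si 1577, O 3388.
So the second ionization energies run Si < S < O.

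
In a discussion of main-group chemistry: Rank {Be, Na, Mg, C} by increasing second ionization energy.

Mg, Be, C, Na

IE_2 is the cost of taking one more electron from the +1 cation: Be⁺ still has 1 valence electron; Na⁺ is the bare [Ne] core; Mg⁺ still has 1 valence electron; C⁺ still has 3 valence electrons.
Breaking into a closed-shell core is much more expensive than removing a leftover valence electron — Na has the largest IE_2 here.
Valence configurations: Be⁺ [He]2s¹, Mg⁺ [Ne]3s¹, C⁺ [He]2s²2p¹.
Approximate IE_2 values (kJ/mol): Be 1757, Na 4562, Mg 1451, C 2353.
Putting it together, IE_2: Mg < Be < C < Na.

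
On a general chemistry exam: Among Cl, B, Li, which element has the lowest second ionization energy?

Cl

Consider each +1 ion: Cl⁺ still has 6 valence electrons; B⁺ still has 2 valence electrons; Li⁺ is the bare [He] core.
Core electrons are held far more tightly than valence electrons, so Li tops the IE_2 order.
Valence configurations: Cl⁺ [Ne]3s²3p⁴, B⁺ [He]2s².
The numbers (kJ/mol): Cl 2298, B 2427, Li 7298.
Overall IE_2 order: Cl < B < Li.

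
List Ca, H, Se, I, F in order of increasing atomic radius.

H < F < Se < I < Ca

H is in period 1, group 1; F is in period 2, group 17; Ca is in period 4, group 2; Se is in period 4, group 16; I is in period 5, group 17.
Across a period the added protons contract the valence shell; down a group each new principal shell makes the atom larger.
Neither a single period nor a single group — weigh both effects.
F > H: period and group pull opposite ways; the down-group shift dominates (64 vs 32 pm).
Se > F: both effects reinforce here, so Se is clearly the larger of the two.
I > Se: the two effects oppose for this pair; the down-group effect wins (133 vs 116 pm).
Ca > I: period and group pull opposite ways; the across-period shift dominates (171 vs 133 pm).
Tabulated atomic radius (pm): H 32, F 64, Ca 171, Se 116, I 133.
So from smallest to largest: H < F < Se < I < Ca.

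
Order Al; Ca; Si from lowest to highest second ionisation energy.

Ca < Si < Al

After 1 electron has been removed, what remains? Al⁺ still has 2 valence electrons; Ca⁺ still has 1 valence electron; Si⁺ still has 3 valence electrons.
All are still removing valence electrons, so compare the +1 ions as you would atoms: IE_2 generally rises across a period (higher Z_eff) and falls down a group (larger shell), subject to the usual subshell exceptions.
Valence configurations: Al⁺ [Ne]3s², Ca⁺ [Ar]4s¹, Si⁺ [Ne]3s²3p¹.
Si⁺ loses a lone 3p electron whereas Al⁺ must break into a filled 3s² pair, so IE_2(Al) > IE_2(Si) even though Si has the higher nuclear charge.
Tabulated IE_2 (kJ/mol): Al 1817, Ca 1145, Si 1577.
Hence IE_2: Ca < Si < Al.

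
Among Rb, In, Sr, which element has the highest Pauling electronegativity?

In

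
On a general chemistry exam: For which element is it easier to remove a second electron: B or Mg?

Mg

Consider each +1 ion: B⁺ still has 2 valence electrons; Mg⁺ still has 1 valence electron.
All are still removing valence electrons, so compare the +1 ions as you would atoms: IE_2 generally rises across a period (higher Z_eff) and falls down a group (larger shell), subject to the usual subshell exceptions.
Valence configurations: B⁺ [He]2s², Mg⁺ [Ne]3s¹.
Approximate IE_2 values (kJ/mol): B 2427, Mg 1451.
Overall IE_2 order: Mg < B.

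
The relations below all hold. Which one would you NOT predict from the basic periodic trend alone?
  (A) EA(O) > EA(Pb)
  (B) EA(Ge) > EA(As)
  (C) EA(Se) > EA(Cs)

(B)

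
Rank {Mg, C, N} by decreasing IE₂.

N, C, Mg

IE_2 is the cost of taking one more electron from the +1 cation: Mg⁺ still has 1 valence electron; C⁺ still has 3 valence electrons; N⁺ still has 4 valence electrons.
All are still removing valence electrons, so compare the +1 ions as you would atoms: IE_2 generally rises across a period (higher Z_eff) and falls down a group (larger shell), subject to the usual subshell exceptions.
Valence configurations: Mg⁺ [Ne]3s¹, C⁺ [He]2s²2p¹, N⁺ [He]2s²2p².
Tabulated IE_2 (kJ/mol): Mg 1451, C 2353, N 2856.
Hence IE_2: Mg < C < N.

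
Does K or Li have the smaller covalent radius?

Li is in period 2, group 1; K is in period 4, group 1.
Moving right in a period, electrons are added to the same shell under a stronger nuclear pull, so atoms get smaller; moving down, a new shell is opened and atoms get larger.
All are in group 1, so atomic radius increases down the group.
So Li has the smaller covalent radius (Li < K).

Li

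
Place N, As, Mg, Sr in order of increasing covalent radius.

N is in period 2, group 15; Mg is in period 3, group 2; As is in period 4, group 15; Sr is in period 5, group 2.
Atomic radius shrinks across a period as nuclear charge pulls the same shell inward, and grows down a group as new shells are added.
Here both period and group differ, so the two effects have to be weighed against each other.
As > N: As sits below N in group 15, so the down-group effect alone puts As larger.
Mg > As: period and group pull opposite ways; the across-period shift dominates (139 vs 121 pm).
Sr > Mg: they share group 2; the group trend gives Sr the larger value.
For reference (pm): N 71, Mg 139, As 121, Sr 185.
So from smallest to largest: N < As < Mg < Sr.

N < As < Mg < Sr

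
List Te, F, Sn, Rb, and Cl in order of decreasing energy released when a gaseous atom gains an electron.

F is in period 2, group 17; Cl is in period 3, group 17; Rb is in period 5, group 1; Sn is in period 5, group 14; Te is in period 5, group 16.
Electron affinity generally becomes more exothermic across a period toward the halogens and less exothermic down a group.
These span different periods and groups, so the two trends combine.
Sn > Rb: Sn lies to the right of Rb in period 5, so the across-period effect alone puts Sn higher.
Te > Sn: Te lies to the right of Sn in period 5, so the across-period effect alone puts Te higher.
F > Te: both effects reinforce here, so F is clearly the higher of the two.
Cl > F: this pair runs against the simple trend — see the exception note.
Note the exception: Cl has a higher electron affinity than F, contrary to the simple trend — F's small 2p subshell makes the incoming electron feel strong e⁻–e⁻ repulsion, so Cl actually releases more energy on gaining an electron.
For reference (kJ/mol): F 328, Cl 349, Rb 47, Sn 107, Te 190.
So from highest to lowest: Cl > F > Te > Sn > Rb.

Cl > F > Te > Sn > Rb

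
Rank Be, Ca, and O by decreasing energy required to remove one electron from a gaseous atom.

Removing the outermost electron gets harder across a period and easier down a group.
Here both period and group differ, so the two effects have to be weighed against each other.
Be > Ca: they share group 2; the group trend gives Be the larger value.
O > Be: both are in period 2; the period trend gives O the larger value.
Approximate values (kJ/mol): Be 900, O 1314, Ca 590.
So from highest to lowest: O > Be > Ca.

O > Be > Ca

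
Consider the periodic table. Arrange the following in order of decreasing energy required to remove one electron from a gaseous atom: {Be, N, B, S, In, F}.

Be is in period 2, group 2; B is in period 2, group 13; N is in period 2, group 15; F is in period 2, group 17; S is in period 3, group 16; In is in period 5, group 13.
Removing the outermost electron gets harder across a period and easier down a group.
These span different periods and groups, so the two trends combine.
B > In: B sits above In in group 13, so the down-group effect alone puts B higher.
Be > B: this pair runs against the simple trend — see the exception note.
S > Be: the two effects oppose for this pair; the across-period effect wins (1000 vs 900 kJ/mol).
N > S: the two effects oppose for this pair; the down-group effect wins (1402 vs 1000 kJ/mol).
F > N: F lies to the right of N in period 2, so the across-period effect alone puts F higher.
Note the exception: Be has a higher first ionization energy than B, contrary to the simple trend — removing B's lone 2p electron is easier than breaking Be's filled 2s².
Tabulated first ionization energy (kJ/mol): Be 900, B 801, N 1402, F 1681, S 1000, In 558.
So from highest to lowest: F > N > S > Be > B > In.

F, N, S, Be, B, In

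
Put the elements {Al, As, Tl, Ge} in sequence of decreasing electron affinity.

Al is in period 3, group 13; Ge is in period 4, group 14; As is in period 4, group 15; Tl is in period 6, group 13.
Electron affinity generally becomes more exothermic across a period toward the halogens and less exothermic down a group.
Neither a single period nor a single group — weigh both effects.
Al > Tl: they share group 13; the group trend gives Al the larger value.
As > Al: the two effects oppose for this pair; the across-period effect wins (78 vs 42 kJ/mol).
Ge > As: this pair runs against the simple trend — see the exception note.
Note the exception: Ge has a higher electron affinity than As, contrary to the simple trend — adding an electron to As's half-filled 4p³ is unfavourable, so Ge (4p²) has the more exothermic EA.
Tabulated electron affinity (kJ/mol): Al 42, Ge 119, As 78, Tl 19.
So from highest to lowest: Ge > As > Al > Tl.

Ge > As > Al > Tl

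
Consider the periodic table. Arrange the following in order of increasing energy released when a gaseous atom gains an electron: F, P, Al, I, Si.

Al < P < Si < I < F

F is in period 2, group 17; Al is in period 3, group 13; Si is in period 3, group 14; P is in period 3, group 15; I is in period 5, group 17.
EA tends to increase across a period and decrease down a group, though the pattern is less regular than for IE or radius.
These span different periods and groups, so the two trends combine.
P > Al: P lies to the right of Al in period 3, so the across-period effect alone puts P higher.
Si > P: this pair runs against the simple trend — see the exception note.
I > Si: the two effects oppose for this pair; the across-period effect wins (295 vs 134 kJ/mol).
F > I: F sits above I in group 17, so the down-group effect alone puts F higher.
Note the exception: Si has a higher electron affinity than P, contrary to the simple trend — adding an electron to P's half-filled 3p³ is unfavourable, so Si (3p²) has the more exothermic EA.
Tabulated electron affinity (kJ/mol): F 328, Al 42, Si 134, P 72, I 295.
So from lowest to highest: Al < P < Si < I < F.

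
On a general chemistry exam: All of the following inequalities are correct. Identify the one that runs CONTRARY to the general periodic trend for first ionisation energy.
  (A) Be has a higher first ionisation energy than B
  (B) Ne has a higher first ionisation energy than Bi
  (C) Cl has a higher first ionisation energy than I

The general trend: first ionisation energy increases across a period and decreases down a group.
(A) Be (period 2, group 2) vs B (period 2, group 13): the stated order contradicts the simple trend.
(B) Ne (period 2, group 18) vs Bi (period 6, group 15): the stated order agrees with the simple trend.
(C) Cl (period 3, group 17) vs I (period 5, group 17): the stated order agrees with the simple trend.
The exception is (A): removing B's lone 2p electron is easier than breaking Be's filled 2s².

(A)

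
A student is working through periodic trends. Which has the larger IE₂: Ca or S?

After 1 electron has been removed, what remains? Ca⁺ still has 1 valence electron; S⁺ still has 5 valence electrons.
All are still removing valence electrons, so compare the +1 ions as you would atoms: IE_2 generally rises across a period (higher Z_eff) and falls down a group (larger shell), subject to the usual subshell exceptions.
Valence configurations: Ca⁺ [Ar]4s¹, S⁺ [Ne]3s²3p³.
Approximate IE_2 values (kJ/mol): Ca 1145, S 2252.
So the second ionization energies run Ca < S.

S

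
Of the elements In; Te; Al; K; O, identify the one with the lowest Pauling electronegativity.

O is in period 2, group 16; Al is in period 3, group 13; K is in period 4, group 1; In is in period 5, group 13; Te is in period 5, group 16.
Atoms toward the upper right of the periodic table pull bonding electrons most strongly.
Neither a single period nor a single group — weigh both effects.
Al > K: both effects reinforce here, so Al is clearly the higher of the two.
In > Al: this pair runs against the simple trend — see the exception note.
Te > In: Te lies to the right of In in period 5, so the across-period effect alone puts Te higher.
O > Te: O sits above Te in group 16, so the down-group effect alone puts O higher.
Note the exception: In has a higher electronegativity than Al, contrary to the simple trend — poor shielding by filled d (and f) subshells raises the heavier element's effective nuclear charge more than the simple down-group trend predicts.
For reference (Pauling): O 3.44, Al 1.61, K 0.82, In 1.78, Te 2.10.
The lowest Pauling electronegativity among these belongs to K.

K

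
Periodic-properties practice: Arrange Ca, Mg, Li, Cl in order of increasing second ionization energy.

Consider each +1 ion: Ca⁺ still has 1 valence electron; Mg⁺ still has 1 valence electron; Li⁺ is the bare [He] core; Cl⁺ still has 6 valence electrons.
Core electrons are held far more tightly than valence electrons, so Li tops the IE_2 order.
Valence configurations: Ca⁺ [Ar]4s¹, Mg⁺ [Ne]3s¹, Cl⁺ [Ne]3s²3p⁴.
Tabulated IE_2 (kJ/mol): Ca 1145, Mg 1451, Li 7298, Cl 2298.
Hence IE_2: Ca < Mg < Cl < Li.

Ca, Mg, Cl, Li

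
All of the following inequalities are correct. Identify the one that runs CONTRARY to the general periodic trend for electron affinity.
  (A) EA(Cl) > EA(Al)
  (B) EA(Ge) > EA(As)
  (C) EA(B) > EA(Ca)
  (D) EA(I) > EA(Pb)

(B)

The general trend: electron affinity increases across a period and decreases down a group.
(A) Cl (period 3, group 17) vs Al (period 3, group 13): the stated order agrees with the simple trend.
(B) Ge (period 4, group 14) vs As (period 4, group 15): the stated order contradicts the simple trend.
(C) B (period 2, group 13) vs Ca (period 4, group 2): the stated order agrees with the simple trend.
(D) I (period 5, group 17) vs Pb (period 6, group 14): the stated order agrees with the simple trend.
The exception is (B): adding an electron to As's half-filled 4p³ is unfavourable, so Ge (4p²) has the more exothermic EA.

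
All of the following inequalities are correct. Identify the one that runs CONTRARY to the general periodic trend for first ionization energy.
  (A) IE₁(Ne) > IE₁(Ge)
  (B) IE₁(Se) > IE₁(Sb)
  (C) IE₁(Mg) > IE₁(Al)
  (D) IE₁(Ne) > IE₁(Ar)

The general trend: first ionization energy increases across a period and decreases down a group.
(A) Ne (period 2, group 18) vs Ge (period 4, group 14): the stated order agrees with the simple trend.
(B) Se (period 4, group 16) vs Sb (period 5, group 15): the stated order agrees with the simple trend.
(C) Mg (period 3, group 2) vs Al (period 3, group 13): the stated order contradicts the simple trend.
(D) Ne (period 2, group 18) vs Ar (period 3, group 18): the stated order agrees with the simple trend.
The exception is (C): Al's single 3p electron is easier to remove than one from Mg's filled 3s².

(C)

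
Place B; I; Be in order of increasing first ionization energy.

B < Be < I

Be is in period 2, group 2; B is in period 2, group 13; I is in period 5, group 17.
Removing the outermost electron gets harder across a period and easier down a group.
These span different periods and groups, so the two trends combine.
Be > B: this pair runs against the simple trend — see the exception note.
I > Be: the two effects oppose for this pair; the across-period effect wins (1008 vs 900 kJ/mol).
Note the exception: Be has a higher first ionization energy than B, contrary to the simple trend — removing B's lone 2p electron is easier than breaking Be's filled 2s².
Tabulated first ionization energy (kJ/mol): Be 900, B 801, I 1008.
So from lowest to highest: B < Be < I.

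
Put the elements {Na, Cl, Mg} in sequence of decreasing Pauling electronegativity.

Cl, Mg, Na

Smaller atoms with higher effective nuclear charge are more electronegative.
All lie in period 3, so electronegativity increases left to right.
So from highest to lowest: Cl > Mg > Na.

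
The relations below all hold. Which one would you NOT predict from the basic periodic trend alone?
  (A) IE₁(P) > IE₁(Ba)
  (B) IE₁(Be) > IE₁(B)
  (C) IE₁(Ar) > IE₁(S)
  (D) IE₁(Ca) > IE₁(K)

(B)

The general trend: IE₁ increases across a period and decreases down a group.
(A) P (period 3, group 15) vs Ba (period 6, group 2): the stated order agrees with the simple trend.
(B) Be (period 2, group 2) vs B (period 2, group 13): the stated order contradicts the simple trend.
(C) Ar (period 3, group 18) vs S (period 3, group 16): the stated order agrees with the simple trend.
(D) Ca (period 4, group 2) vs K (period 4, group 1): the stated order agrees with the simple trend.
The exception is (B): removing B's lone 2p electron is easier than breaking Be's filled 2s².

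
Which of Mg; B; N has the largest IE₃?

After 2 electrons have been removed, what remains? Mg²⁺ is the bare [Ne] core; B²⁺ still has 1 valence electron; N²⁺ still has 3 valence electrons.
Core electrons are held far more tightly than valence electrons, so Mg tops the IE_3 order.
Valence configurations: B²⁺ [He]2s¹, N²⁺ [He]2s²2p¹.
Approximate IE_3 values (kJ/mol): Mg 7733, B 3660, N 4578.
Overall IE_3 order: B < N < Mg.

Mg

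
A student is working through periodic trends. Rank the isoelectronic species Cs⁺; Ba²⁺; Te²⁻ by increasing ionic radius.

All of these have 54 electrons, so size is governed by nuclear charge alone: the more protons, the stronger the pull on the same electron cloud, and the smaller the ion.
Nuclear charges: Ba²⁺ (Z=56), Cs⁺ (Z=55), Te²⁻ (Z=52).
Smallest to largest: Ba²⁺ < Cs⁺ < Te²⁻.

Ba²⁺, Cs⁺, Te²⁻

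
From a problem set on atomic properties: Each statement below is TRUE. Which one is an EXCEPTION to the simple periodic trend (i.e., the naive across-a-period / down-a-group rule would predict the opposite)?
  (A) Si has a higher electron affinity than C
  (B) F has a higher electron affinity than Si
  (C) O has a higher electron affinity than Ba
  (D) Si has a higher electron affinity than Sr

(A)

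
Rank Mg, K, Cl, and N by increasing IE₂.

Mg < Cl < N < K

The second ionization energy removes an electron from the +1 ion. For each element: Mg⁺ still has 1 valence electron; K⁺ is the bare [Ar] core; Cl⁺ still has 6 valence electrons; N⁺ still has 4 valence electrons.
Core electrons are held far more tightly than valence electrons, so K tops the IE_2 order.
Valence configurations: Mg⁺ [Ne]3s¹, Cl⁺ [Ne]3s²3p⁴, N⁺ [He]2s²2p².
Tabulated IE_2 (kJ/mol): Mg 1451, K 3052, Cl 2298, N 2856.
Overall IE_2 order: Mg < Cl < N < K.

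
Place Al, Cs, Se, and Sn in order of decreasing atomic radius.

Cs, Sn, Al, Se

Al is in period 3, group 13; Se is in period 4, group 16; Sn is in period 5, group 14; Cs is in period 6, group 1.
Atomic radius shrinks across a period as nuclear charge pulls the same shell inward, and grows down a group as new shells are added.
Here both period and group differ, so the two effects have to be weighed against each other.
Al > Se: the two effects oppose for this pair; the across-period effect wins (126 vs 116 pm).
Sn > Al: the two effects oppose for this pair; the down-group effect wins (140 vs 126 pm).
Cs > Sn: relative to Sn, both the across-period and down-group shifts push Cs's atomic radius up.
Approximate values (pm): Al 126, Se 116, Sn 140, Cs 232.
So from largest to smallest: Cs > Sn > Al > Se.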